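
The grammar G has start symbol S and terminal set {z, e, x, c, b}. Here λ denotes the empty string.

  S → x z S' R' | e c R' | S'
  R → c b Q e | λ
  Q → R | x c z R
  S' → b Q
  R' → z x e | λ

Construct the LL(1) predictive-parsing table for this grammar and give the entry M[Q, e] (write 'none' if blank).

FIRST(R): from R→c b Q e we get {c}; from R→λ we get {λ}. So FIRST(R) = {λ, c}.
FIRST(S'): from S'→b Q we get {b}. So FIRST(S') = {b}.
FIRST(R'): from R'→z x e we get {z}; from R'→λ we get {λ}. So FIRST(R') = {λ, z}.
FIRST(S): from S→x z S' R' we get {x}; from S→e c R' we get {e}; from S→S' we get {b}. So FIRST(S) = {b, e, x}.
FIRST(Q): from Q→R we get {λ, c}; from Q→x c z R we get {x}. So FIRST(Q) = {λ, c, x}.
FOLLOW(S) includes $ since S is the start symbol.
FOLLOW(S'): in S→x z S' R', S' is followed by R' with FIRST {λ, z}; in S→x z S' R', the suffix after S' is nullable, so FOLLOW(S') ⊇ FOLLOW(S) = {$}; in S→S', the suffix after S' is empty, so FOLLOW(S') ⊇ FOLLOW(S) = {$}. Thus FOLLOW(S') = {$, z}.
FOLLOW(Q): in R→c b Q e, Q is followed by e with FIRST {e}; in S'→b Q, the suffix after Q is empty, so FOLLOW(Q) ⊇ FOLLOW(S') = {$, z}. Thus FOLLOW(Q) = {$, e, z}.
For Q → R: FIRST(R) = {λ, c}, so it goes in M[Q, t] for t ∈ {c}; since λ ∈ FIRST, also for every t ∈ FOLLOW(Q) = {$, e, z}.
For Q → x c z R: FIRST(x c z R) = {x}, so it goes in M[Q, t] for t ∈ {x}.

Q → R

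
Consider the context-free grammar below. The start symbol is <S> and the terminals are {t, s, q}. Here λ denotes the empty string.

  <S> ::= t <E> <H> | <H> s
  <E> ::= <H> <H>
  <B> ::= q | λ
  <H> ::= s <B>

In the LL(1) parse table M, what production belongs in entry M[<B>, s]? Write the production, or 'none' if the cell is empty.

FIRST(<B>): from <B>::=q we get {q}; from <B>::=λ we get {λ}. So FIRST(<B>) = {λ, q}.
FIRST(<H>): from <H>::=s <B> we get {s}. So FIRST(<H>) = {s}.
FIRST(<S>): from <S>::=t <E> <H> we get {t}; from <S>::=<H> s we get {s}. So FIRST(<S>) = {s, t}.
FIRST(<E>): from <E>::=<H> <H> we get {s}. So FIRST(<E>) = {s}.
FOLLOW(<S>) includes $ since <S> is the start symbol.
FOLLOW(<H>): in <S>::=t <E> <H>, the suffix after <H> is empty, so FOLLOW(<H>) ⊇ FOLLOW(<S>) = {$}; in <S>::=<H> s, <H> is followed by s with FIRST {s}; in <E>::=<H> <H> (occurrence 1), <H> is followed by <H> with FIRST {s}; in <E>::=<H> <H> (occurrence 2), the suffix after <H> is empty, so FOLLOW(<H>) ⊇ FOLLOW(<E>) = {s}. Thus FOLLOW(<H>) = {$, s}.
FOLLOW(<B>): in <H>::=s <B>, the suffix after <B> is empty, so FOLLOW(<B>) ⊇ FOLLOW(<H>) = {$, s}. Thus FOLLOW(<B>) = {$, s}.
For <B> ::= q: FIRST(q) = {q}, so it goes in M[<B>, t] for t ∈ {q}.
For <B> ::= λ: FIRST(λ) = {λ}, so it goes in M[<B>, t] for t ∈ {}; since λ ∈ FIRST, also for every t ∈ FOLLOW(<B>) = {$, s}.

<B> ::= λ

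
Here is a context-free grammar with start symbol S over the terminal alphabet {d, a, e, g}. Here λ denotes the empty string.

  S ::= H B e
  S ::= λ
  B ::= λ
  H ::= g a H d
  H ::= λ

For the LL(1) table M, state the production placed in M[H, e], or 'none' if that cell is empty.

H ::= λ

FIRST(B) = {λ}
FIRST(H) = {λ, g}
FIRST(S) = {λ, e, g}  (via H B e)
FOLLOW(S) includes $ since S is the start symbol.
FOLLOW(H): in S::=H B e, H is followed by B e with FIRST {e}; in H::=g a H d, H is followed by d with FIRST {d}. Thus FOLLOW(H) = {d, e}.
For H ::= g a H d: FIRST(g a H d) = {g}, so it goes in M[H, t] for t ∈ {g}.
For H ::= λ: FIRST(λ) = {λ}, so it goes in M[H, t] for t ∈ {}; since λ ∈ FIRST, also for every t ∈ FOLLOW(H) = {d, e}.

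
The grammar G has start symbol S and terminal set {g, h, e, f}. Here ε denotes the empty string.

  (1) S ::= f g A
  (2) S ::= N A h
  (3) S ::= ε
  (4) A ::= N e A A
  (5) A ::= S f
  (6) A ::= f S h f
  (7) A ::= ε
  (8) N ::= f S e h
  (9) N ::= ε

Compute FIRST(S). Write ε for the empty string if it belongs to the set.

{ε, e, f, h}

FIRST(N): from N::=f S e h we get {f}; from N::=ε we get {ε}. So FIRST(N) = {ε, f}.
FIRST(S): from S::=f g A we get {f}; from S::=N A h we get {e, f, h}; from S::=ε we get {ε}. So FIRST(S) = {ε, e, f, h}.
FIRST(A): from A::=N e A A we get {e, f}; from A::=S f we get {e, f, h}; from A::=f S h f we get {f}; from A::=ε we get {ε}. So FIRST(A) = {ε, e, f, h}.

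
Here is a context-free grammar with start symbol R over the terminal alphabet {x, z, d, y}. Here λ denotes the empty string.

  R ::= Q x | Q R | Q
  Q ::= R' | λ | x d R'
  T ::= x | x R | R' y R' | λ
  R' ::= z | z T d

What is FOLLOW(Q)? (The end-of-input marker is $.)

{$, d, x, z}

FIRST(R'): from R'::=z we get {z}; from R'::=z T d we get {z}. So FIRST(R') = {z}.
FIRST(Q): from Q::=R' we get {z}; from Q::=λ we get {λ}; from Q::=x d R' we get {x}. So FIRST(Q) = {λ, x, z}.
FIRST(T): from T::=x we get {x}; from T::=x R we get {x}; from T::=R' y R' we get {z}; from T::=λ we get {λ}. So FIRST(T) = {λ, x, z}.
FIRST(R): from R::=Q x we get {x, z}; from R::=Q R we get {λ, x, z}; from R::=Q we get {λ, x, z}. So FIRST(R) = {λ, x, z}.
FOLLOW(R) includes $ since R is the start symbol.
FOLLOW(T): in R'::=z T d, T is followed by d with FIRST {d}. Thus FOLLOW(T) = {d}.
FOLLOW(R): in R::=Q R, the suffix after R is empty (adds nothing new); in T::=x R, the suffix after R is empty, so FOLLOW(R) ⊇ FOLLOW(T) = {d}. Thus FOLLOW(R) = {$, d}.
FOLLOW(Q): in R::=Q x, Q is followed by x with FIRST {x}; in R::=Q R, Q is followed by R with FIRST {λ, x, z}; in R::=Q R, the suffix after Q is nullable, so FOLLOW(Q) ⊇ FOLLOW(R) = {$, d}; in R::=Q, the suffix after Q is empty, so FOLLOW(Q) ⊇ FOLLOW(R) = {$, d}. Thus FOLLOW(Q) = {$, d, x, z}.
FOLLOW(R'): in Q::=R', the suffix after R' is empty, so FOLLOW(R') ⊇ FOLLOW(Q) = {$, d, x, z}; in Q::=x d R', the suffix after R' is empty, so FOLLOW(R') ⊇ FOLLOW(Q) = {$, d, x, z}; in T::=R' y R' (occurrence 1), R' is followed by y R' with FIRST {y}; in T::=R' y R' (occurrence 2), the suffix after R' is empty, so FOLLOW(R') ⊇ FOLLOW(T) = {d}. Thus FOLLOW(R') = {$, d, x, y, z}.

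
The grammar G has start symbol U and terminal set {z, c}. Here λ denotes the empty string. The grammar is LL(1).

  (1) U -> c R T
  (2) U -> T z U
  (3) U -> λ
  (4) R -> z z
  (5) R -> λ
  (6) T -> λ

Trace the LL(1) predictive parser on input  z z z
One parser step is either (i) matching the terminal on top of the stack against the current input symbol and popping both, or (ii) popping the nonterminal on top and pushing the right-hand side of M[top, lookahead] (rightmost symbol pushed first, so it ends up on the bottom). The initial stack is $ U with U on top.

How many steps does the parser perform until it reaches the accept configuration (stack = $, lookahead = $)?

      Stack    Input    Action
   1  $ U      z z z $  expand U -> T z U
   2  $ U z T  z z z $  expand T -> λ
   3  $ U z    z z z $  match z
   4  $ U      z z $    expand U -> T z U
   5  $ U z T  z z $    expand T -> λ
   6  $ U z    z z $    match z
   7  $ U      z $      expand U -> T z U
   8  $ U z T  z $      expand T -> λ
   9  $ U z    z $      match z
  10  $ U      $        expand U -> λ
Accept reached after 10 steps.

10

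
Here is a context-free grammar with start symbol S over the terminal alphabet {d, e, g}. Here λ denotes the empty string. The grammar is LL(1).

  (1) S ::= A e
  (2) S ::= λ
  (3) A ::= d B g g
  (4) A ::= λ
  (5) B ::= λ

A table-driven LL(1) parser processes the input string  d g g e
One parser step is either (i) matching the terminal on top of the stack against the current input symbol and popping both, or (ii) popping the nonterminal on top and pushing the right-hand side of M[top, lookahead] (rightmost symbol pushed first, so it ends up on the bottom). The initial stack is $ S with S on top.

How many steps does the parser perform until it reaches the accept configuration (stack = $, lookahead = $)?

7

     Stack        Input      Action
  1  $ S          d g g e $  expand S ::= A e
  2  $ e A        d g g e $  expand A ::= d B g g
  3  $ e g g B d  d g g e $  match d
  4  $ e g g B    g g e $    expand B ::= λ
  5  $ e g g      g g e $    match g
  6  $ e g        g e $      match g
  7  $ e          e $        match e
Accept reached after 7 steps.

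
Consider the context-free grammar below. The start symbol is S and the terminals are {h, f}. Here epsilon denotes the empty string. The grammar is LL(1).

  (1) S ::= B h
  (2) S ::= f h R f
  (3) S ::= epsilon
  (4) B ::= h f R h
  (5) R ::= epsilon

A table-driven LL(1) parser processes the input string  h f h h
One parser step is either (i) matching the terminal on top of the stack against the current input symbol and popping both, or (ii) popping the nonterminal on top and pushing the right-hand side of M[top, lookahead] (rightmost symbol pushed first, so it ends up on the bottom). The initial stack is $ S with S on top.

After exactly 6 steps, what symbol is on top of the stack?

     Stack        Input      Action
  1  $ S          h f h h $  expand S ::= B h
  2  $ h B        h f h h $  expand B ::= h f R h
  3  $ h h R f h  h f h h $  match h
  4  $ h h R f    f h h $    match f
  5  $ h h R      h h $      expand R ::= epsilon
  6  $ h h        h h $      match h
Stack after step 6: $ h (top = h).

h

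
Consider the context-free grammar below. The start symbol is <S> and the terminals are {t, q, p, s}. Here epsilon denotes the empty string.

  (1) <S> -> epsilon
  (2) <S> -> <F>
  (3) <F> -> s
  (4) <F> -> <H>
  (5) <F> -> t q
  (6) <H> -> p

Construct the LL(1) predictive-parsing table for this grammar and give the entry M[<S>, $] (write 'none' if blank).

FIRST(<H>): from <H>->p we get {p}. So FIRST(<H>) = {p}.
FIRST(<F>): from <F>->s we get {s}; from <F>-><H> we get {p}; from <F>->t q we get {t}. So FIRST(<F>) = {p, s, t}.
FIRST(<S>): from <S>->epsilon we get {epsilon}; from <S>-><F> we get {p, s, t}. So FIRST(<S>) = {epsilon, p, s, t}.
FOLLOW(<S>) includes $ since <S> is the start symbol.
FOLLOW(<S>): <S> appears on no right-hand side. Thus FOLLOW(<S>) = {$}.
For <S> -> epsilon: FIRST(epsilon) = {epsilon}, so it goes in M[<S>, t] for t ∈ {}; since epsilon ∈ FIRST, also for every t ∈ FOLLOW(<S>) = {$}.
For <S> -> <F>: FIRST(<F>) = {p, s, t}, so it goes in M[<S>, t] for t ∈ {p, s, t}.

<S> -> epsilon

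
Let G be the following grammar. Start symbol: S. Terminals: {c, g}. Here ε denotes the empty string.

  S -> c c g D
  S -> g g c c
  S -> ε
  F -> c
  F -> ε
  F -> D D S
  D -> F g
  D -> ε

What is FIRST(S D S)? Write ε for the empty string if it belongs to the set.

{ε, c, g}

FIRST(S): from S->c c g D we get {c}; from S->g g c c we get {g}; from S->ε we get {ε}. So FIRST(S) = {ε, c, g}.
FIRST(F): from F->c we get {c}; from F->ε we get {ε}; from F->D D S we get {ε, c, g}. So FIRST(F) = {ε, c, g}.
FIRST(D): from D->F g we get {c, g}; from D->ε we get {ε}. So FIRST(D) = {ε, c, g}.
FIRST(S D S): take FIRST of each symbol in turn, carrying on past any symbol whose FIRST contains ε; result {ε, c, g}.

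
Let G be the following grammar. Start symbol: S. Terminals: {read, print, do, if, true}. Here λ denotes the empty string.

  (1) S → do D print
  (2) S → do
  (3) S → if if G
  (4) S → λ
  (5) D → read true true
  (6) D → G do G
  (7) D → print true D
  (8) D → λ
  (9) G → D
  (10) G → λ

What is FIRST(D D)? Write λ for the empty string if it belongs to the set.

{λ, do, print, read}

FIRST(S) = {λ, do, if}
FIRST(D) = {λ, do, print, read}  (via G do G)
FIRST(G) = {λ, do, print, read}  (via D)
FIRST(D D): take FIRST of each symbol in turn, carrying on past any symbol whose FIRST contains λ; result {λ, do, print, read}.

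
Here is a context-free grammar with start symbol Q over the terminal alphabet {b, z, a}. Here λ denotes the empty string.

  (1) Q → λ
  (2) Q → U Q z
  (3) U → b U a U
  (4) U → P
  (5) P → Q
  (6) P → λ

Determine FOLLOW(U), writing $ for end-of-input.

{a, b, z}

FIRST(Q): from Q→λ we get {λ}; from Q→U Q z we get {b, z}. So FIRST(Q) = {λ, b, z}.
FIRST(P): from P→Q we get {λ, b, z}; from P→λ we get {λ}. So FIRST(P) = {λ, b, z}.
FIRST(U): from U→b U a U we get {b}; from U→P we get {λ, b, z}. So FIRST(U) = {λ, b, z}.
FOLLOW(Q) includes $ since Q is the start symbol.
FOLLOW(U): in Q→U Q z, U is followed by Q z with FIRST {b, z}; in U→b U a U (occurrence 1), U is followed by a U with FIRST {a}; in U→b U a U (occurrence 2), the suffix after U is empty (adds nothing new). Thus FOLLOW(U) = {a, b, z}.
FOLLOW(P): in U→P, the suffix after P is empty, so FOLLOW(P) ⊇ FOLLOW(U) = {a, b, z}. Thus FOLLOW(P) = {a, b, z}.
FOLLOW(Q): in Q→U Q z, Q is followed by z with FIRST {z}; in P→Q, the suffix after Q is empty, so FOLLOW(Q) ⊇ FOLLOW(P) = {a, b, z}. Thus FOLLOW(Q) = {$, a, b, z}.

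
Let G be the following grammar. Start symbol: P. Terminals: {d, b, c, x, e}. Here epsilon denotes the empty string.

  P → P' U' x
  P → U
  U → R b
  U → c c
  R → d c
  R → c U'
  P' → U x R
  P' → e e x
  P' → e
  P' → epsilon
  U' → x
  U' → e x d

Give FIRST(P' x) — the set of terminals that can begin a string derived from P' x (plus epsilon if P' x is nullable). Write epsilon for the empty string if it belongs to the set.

{c, d, e, x}

FIRST(R): from R→d c we get {d}; from R→c U' we get {c}. So FIRST(R) = {c, d}.
FIRST(U'): from U'→x we get {x}; from U'→e x d we get {e}. So FIRST(U') = {e, x}.
FIRST(U): from U→R b we get {c, d}; from U→c c we get {c}. So FIRST(U) = {c, d}.
FIRST(P'): from P'→U x R we get {c, d}; from P'→e e x we get {e}; from P'→e we get {e}; from P'→epsilon we get {epsilon}. So FIRST(P') = {epsilon, c, d, e}.
FIRST(P): from P→P' U' x we get {c, d, e, x}; from P→U we get {c, d}. So FIRST(P) = {c, d, e, x}.
FIRST(P' x): take FIRST of each symbol in turn, carrying on past any symbol whose FIRST contains epsilon; result {c, d, e, x}.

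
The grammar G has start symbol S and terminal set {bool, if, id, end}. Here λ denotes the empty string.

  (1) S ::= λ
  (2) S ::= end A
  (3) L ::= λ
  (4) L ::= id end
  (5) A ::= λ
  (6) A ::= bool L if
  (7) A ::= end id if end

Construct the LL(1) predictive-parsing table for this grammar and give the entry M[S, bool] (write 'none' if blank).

FIRST(S): from S::=λ we get {λ}; from S::=end A we get {end}. So FIRST(S) = {λ, end}.
FIRST(L): from L::=λ we get {λ}; from L::=id end we get {id}. So FIRST(L) = {λ, id}.
FIRST(A): from A::=λ we get {λ}; from A::=bool L if we get {bool}; from A::=end id if end we get {end}. So FIRST(A) = {λ, bool, end}.
FOLLOW(S) includes $ since S is the start symbol.
FOLLOW(S): S appears on no right-hand side. Thus FOLLOW(S) = {$}.
For S ::= λ: FIRST(λ) = {λ}, so it goes in M[S, t] for t ∈ {}; since λ ∈ FIRST, also for every t ∈ FOLLOW(S) = {$}.
For S ::= end A: FIRST(end A) = {end}, so it goes in M[S, t] for t ∈ {end}.
None of these place a production in M[S, bool].

none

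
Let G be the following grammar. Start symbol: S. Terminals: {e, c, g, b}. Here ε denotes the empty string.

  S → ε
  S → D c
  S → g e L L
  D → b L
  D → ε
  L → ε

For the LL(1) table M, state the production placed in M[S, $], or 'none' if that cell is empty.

S → ε

FIRST(D) = {ε, b}
FIRST(L) = {ε}
FIRST(S) = {ε, b, c, g}  (via D c)
FOLLOW(S) includes $ since S is the start symbol.
FOLLOW(S): S appears on no right-hand side. Thus FOLLOW(S) = {$}.
For S → ε: FIRST(ε) = {ε}, so it goes in M[S, t] for t ∈ {}; since ε ∈ FIRST, also for every t ∈ FOLLOW(S) = {$}.
For S → D c: FIRST(D c) = {b, c}, so it goes in M[S, t] for t ∈ {b, c}.
For S → g e L L: FIRST(g e L L) = {g}, so it goes in M[S, t] for t ∈ {g}.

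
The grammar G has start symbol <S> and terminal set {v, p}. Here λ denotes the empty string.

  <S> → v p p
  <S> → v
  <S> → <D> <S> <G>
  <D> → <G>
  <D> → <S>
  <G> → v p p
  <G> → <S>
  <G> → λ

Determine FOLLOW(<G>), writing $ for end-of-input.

{$, v}

FIRST(<S>): from <S>→v p p we get {v}; from <S>→v we get {v}; from <S>→<D> <S> <G> we get {v}. So FIRST(<S>) = {v}.
FIRST(<G>): from <G>→v p p we get {v}; from <G>→<S> we get {v}; from <G>→λ we get {λ}. So FIRST(<G>) = {λ, v}.
FIRST(<D>): from <D>→<G> we get {λ, v}; from <D>→<S> we get {v}. So FIRST(<D>) = {λ, v}.
FOLLOW(<S>) includes $ since <S> is the start symbol.
FOLLOW(<D>): in <S>→<D> <S> <G>, <D> is followed by <S> <G> with FIRST {v}. Thus FOLLOW(<D>) = {v}.
FOLLOW(<S>): in <S>→<D> <S> <G>, <S> is followed by <G> with FIRST {λ, v}; in <S>→<D> <S> <G>, the suffix after <S> is nullable (adds nothing new); in <D>→<S>, the suffix after <S> is empty, so FOLLOW(<S>) ⊇ FOLLOW(<D>) = {v}; in <G>→<S>, the suffix after <S> is empty, so FOLLOW(<S>) ⊇ FOLLOW(<G>) = {$, v}. Thus FOLLOW(<S>) = {$, v}.
FOLLOW(<G>): in <S>→<D> <S> <G>, the suffix after <G> is empty, so FOLLOW(<G>) ⊇ FOLLOW(<S>) = {$, v}; in <D>→<G>, the suffix after <G> is empty, so FOLLOW(<G>) ⊇ FOLLOW(<D>) = {v}. Thus FOLLOW(<G>) = {$, v}.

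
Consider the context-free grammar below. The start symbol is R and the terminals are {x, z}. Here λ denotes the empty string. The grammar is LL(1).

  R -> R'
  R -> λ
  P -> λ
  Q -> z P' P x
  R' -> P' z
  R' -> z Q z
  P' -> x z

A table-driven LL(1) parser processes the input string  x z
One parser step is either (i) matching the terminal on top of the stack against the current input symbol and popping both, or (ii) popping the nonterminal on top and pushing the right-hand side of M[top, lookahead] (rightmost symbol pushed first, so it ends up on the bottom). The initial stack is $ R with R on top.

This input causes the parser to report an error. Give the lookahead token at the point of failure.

$

step 1: stack=$ R  input=x z $  — expand R -> R'
step 2: stack=$ R'  input=x z $  — expand R' -> P' z
step 3: stack=$ z P'  input=x z $  — expand P' -> x z
step 4: stack=$ z z x  input=x z $  — match x
step 5: stack=$ z z  input=z $  — match z
step 6: stack=$ z  input=$  — error: top is terminal z but lookahead is $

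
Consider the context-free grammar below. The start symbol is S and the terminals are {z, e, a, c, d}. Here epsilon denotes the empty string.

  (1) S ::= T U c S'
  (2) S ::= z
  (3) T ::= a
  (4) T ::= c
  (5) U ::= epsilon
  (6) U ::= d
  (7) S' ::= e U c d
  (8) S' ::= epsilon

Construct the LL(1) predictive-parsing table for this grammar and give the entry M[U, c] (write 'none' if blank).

U ::= epsilon

FIRST(T) = {a, c}
FIRST(U) = {epsilon, d}
FIRST(S') = {epsilon, e}
FIRST(S) = {a, c, z}  (via T U c S')
FOLLOW(S) includes $ since S is the start symbol.
FOLLOW(U): in S::=T U c S', U is followed by c S' with FIRST {c}; in S'::=e U c d, U is followed by c d with FIRST {c}. Thus FOLLOW(U) = {c}.
For U ::= epsilon: FIRST(epsilon) = {epsilon}, so it goes in M[U, t] for t ∈ {}; since epsilon ∈ FIRST, also for every t ∈ FOLLOW(U) = {c}.
For U ::= d: FIRST(d) = {d}, so it goes in M[U, t] for t ∈ {d}.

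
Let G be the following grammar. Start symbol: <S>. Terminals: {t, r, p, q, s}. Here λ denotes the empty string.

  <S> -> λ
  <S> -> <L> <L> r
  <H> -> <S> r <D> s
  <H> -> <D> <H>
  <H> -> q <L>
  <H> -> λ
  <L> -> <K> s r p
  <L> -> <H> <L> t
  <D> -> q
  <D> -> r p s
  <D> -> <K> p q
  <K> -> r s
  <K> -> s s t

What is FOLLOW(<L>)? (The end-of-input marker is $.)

{q, r, s, t}

FIRST(<K>) = {r, s}
FIRST(<D>) = {q, r, s}  (via <K> p q)
FIRST(<S>) = {λ, q, r, s}  (via <L> <L> r)
FIRST(<H>) = {λ, q, r, s}  (via <S> r <D> s, <D> <H>)
FIRST(<L>) = {q, r, s}  (via <K> s r p, <H> <L> t)
FOLLOW(<S>) includes $ since <S> is the start symbol.
FOLLOW(<S>): in <H>-><S> r <D> s, <S> is followed by r <D> s with FIRST {r}. Thus FOLLOW(<S>) = {$, r}.
FOLLOW(<H>): in <H>-><D> <H>, the suffix after <H> is empty (adds nothing new); in <L>-><H> <L> t, <H> is followed by <L> t with FIRST {q, r, s}. Thus FOLLOW(<H>) = {q, r, s}.
FOLLOW(<L>): in <S>-><L> <L> r (occurrence 1), <L> is followed by <L> r with FIRST {q, r, s}; in <S>-><L> <L> r (occurrence 2), <L> is followed by r with FIRST {r}; in <H>->q <L>, the suffix after <L> is empty, so FOLLOW(<L>) ⊇ FOLLOW(<H>) = {q, r, s}; in <L>-><H> <L> t, <L> is followed by t with FIRST {t}. Thus FOLLOW(<L>) = {q, r, s, t}.
FOLLOW(<D>): in <H>-><S> r <D> s, <D> is followed by s with FIRST {s}; in <H>-><D> <H>, <D> is followed by <H> with FIRST {λ, q, r, s}; in <H>-><D> <H>, the suffix after <D> is nullable, so FOLLOW(<D>) ⊇ FOLLOW(<H>) = {q, r, s}. Thus FOLLOW(<D>) = {q, r, s}.
FOLLOW(<K>): in <L>-><K> s r p, <K> is followed by s r p with FIRST {s}; in <D>-><K> p q, <K> is followed by p q with FIRST {p}. Thus FOLLOW(<K>) = {p, s}.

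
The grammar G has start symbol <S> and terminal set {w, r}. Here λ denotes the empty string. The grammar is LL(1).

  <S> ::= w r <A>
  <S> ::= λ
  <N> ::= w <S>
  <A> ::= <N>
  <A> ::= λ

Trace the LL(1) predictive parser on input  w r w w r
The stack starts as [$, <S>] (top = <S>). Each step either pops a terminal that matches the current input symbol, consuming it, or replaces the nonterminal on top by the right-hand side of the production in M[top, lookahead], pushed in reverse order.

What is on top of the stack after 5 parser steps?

w

     Stack      Input        Action
  1  $ <S>      w r w w r $  expand <S> ::= w r <A>
  2  $ <A> r w  w r w w r $  match w
  3  $ <A> r    r w w r $    match r
  4  $ <A>      w w r $      expand <A> ::= <N>
  5  $ <N>      w w r $      expand <N> ::= w <S>
Stack after step 5: $ <S> w (top = w).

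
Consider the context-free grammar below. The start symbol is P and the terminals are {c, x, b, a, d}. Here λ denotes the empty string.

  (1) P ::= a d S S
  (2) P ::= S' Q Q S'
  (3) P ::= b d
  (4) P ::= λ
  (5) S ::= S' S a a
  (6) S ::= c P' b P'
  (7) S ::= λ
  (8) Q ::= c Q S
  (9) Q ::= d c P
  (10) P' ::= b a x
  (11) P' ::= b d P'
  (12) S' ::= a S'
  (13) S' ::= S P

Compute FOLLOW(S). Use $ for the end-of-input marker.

{$, a, b, c, d}

FIRST(Q) = {c, d}
FIRST(P') = {b}
FIRST(P) = {λ, a, b, c, d}  (via S' Q Q S')
FIRST(S) = {λ, a, b, c, d}  (via S' S a a)
FIRST(S') = {λ, a, b, c, d}  (via S P)
FOLLOW(P) includes $ since P is the start symbol.
FOLLOW(P): in Q::=d c P, the suffix after P is empty, so FOLLOW(P) ⊇ FOLLOW(Q) = {$, a, b, c, d}; in S'::=S P, the suffix after P is empty, so FOLLOW(P) ⊇ FOLLOW(S') = {$, a, b, c, d}. Thus FOLLOW(P) = {$, a, b, c, d}.
FOLLOW(Q): in P::=S' Q Q S' (occurrence 1), Q is followed by Q S' with FIRST {c, d}; in P::=S' Q Q S' (occurrence 2), Q is followed by S' with FIRST {λ, a, b, c, d}; in P::=S' Q Q S' (occurrence 2), the suffix after Q is nullable, so FOLLOW(Q) ⊇ FOLLOW(P) = {$, a, b, c, d}; in Q::=c Q S, Q is followed by S with FIRST {λ, a, b, c, d}; in Q::=c Q S, the suffix after Q is nullable (adds nothing new). Thus FOLLOW(Q) = {$, a, b, c, d}.
FOLLOW(S'): in P::=S' Q Q S' (occurrence 1), S' is followed by Q Q S' with FIRST {c, d}; in P::=S' Q Q S' (occurrence 2), the suffix after S' is empty, so FOLLOW(S') ⊇ FOLLOW(P) = {$, a, b, c, d}; in S::=S' S a a, S' is followed by S a a with FIRST {a, b, c, d}; in S'::=a S', the suffix after S' is empty (adds nothing new). Thus FOLLOW(S') = {$, a, b, c, d}.
FOLLOW(S): in P::=a d S S (occurrence 1), S is followed by S with FIRST {λ, a, b, c, d}; in P::=a d S S (occurrence 1), the suffix after S is nullable, so FOLLOW(S) ⊇ FOLLOW(P) = {$, a, b, c, d}; in P::=a d S S (occurrence 2), the suffix after S is empty, so FOLLOW(S) ⊇ FOLLOW(P) = {$, a, b, c, d}; in S::=S' S a a, S is followed by a a with FIRST {a}; in Q::=c Q S, the suffix after S is empty, so FOLLOW(S) ⊇ FOLLOW(Q) = {$, a, b, c, d}; in S'::=S P, S is followed by P with FIRST {λ, a, b, c, d}; in S'::=S P, the suffix after S is nullable, so FOLLOW(S) ⊇ FOLLOW(S') = {$, a, b, c, d}. Thus FOLLOW(S) = {$, a, b, c, d}.
FOLLOW(P'): in S::=c P' b P' (occurrence 1), P' is followed by b P' with FIRST {b}; in S::=c P' b P' (occurrence 2), the suffix after P' is empty, so FOLLOW(P') ⊇ FOLLOW(S) = {$, a, b, c, d}; in P'::=b d P', the suffix after P' is empty (adds nothing new). Thus FOLLOW(P') = {$, a, b, c, d}.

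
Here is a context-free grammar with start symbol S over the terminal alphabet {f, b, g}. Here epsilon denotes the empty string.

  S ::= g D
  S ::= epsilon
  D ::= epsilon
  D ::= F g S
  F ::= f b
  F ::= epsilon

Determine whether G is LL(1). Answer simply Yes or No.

FIRST(S) = {epsilon, g}
FIRST(D) = {epsilon, f, g}
FIRST(F) = {epsilon, f}
FOLLOW(S) = {$}
FOLLOW(D) = {$}
FOLLOW(F) = {g}
Each cell of M receives at most one production.

Yes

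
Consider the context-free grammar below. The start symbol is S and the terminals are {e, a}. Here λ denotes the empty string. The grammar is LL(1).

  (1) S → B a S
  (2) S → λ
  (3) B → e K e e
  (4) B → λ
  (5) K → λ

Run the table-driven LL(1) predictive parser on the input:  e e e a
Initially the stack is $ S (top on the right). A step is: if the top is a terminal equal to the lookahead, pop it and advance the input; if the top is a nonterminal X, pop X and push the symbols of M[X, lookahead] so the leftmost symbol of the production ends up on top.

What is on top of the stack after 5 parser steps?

     Stack          Input      Action
  1  $ S            e e e a $  expand S → B a S
  2  $ S a B        e e e a $  expand B → e K e e
  3  $ S a e e K e  e e e a $  match e
  4  $ S a e e K    e e a $    expand K → λ
  5  $ S a e e      e e a $    match e
Stack after step 5: $ S a e (top = e).

e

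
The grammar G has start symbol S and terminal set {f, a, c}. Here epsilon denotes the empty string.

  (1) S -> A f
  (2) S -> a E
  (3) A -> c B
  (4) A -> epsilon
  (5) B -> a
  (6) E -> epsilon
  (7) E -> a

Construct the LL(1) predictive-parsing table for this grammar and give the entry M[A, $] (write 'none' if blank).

FIRST(A): from A->c B we get {c}; from A->epsilon we get {epsilon}. So FIRST(A) = {epsilon, c}.
FIRST(B): from B->a we get {a}. So FIRST(B) = {a}.
FIRST(E): from E->epsilon we get {epsilon}; from E->a we get {a}. So FIRST(E) = {epsilon, a}.
FIRST(S): from S->A f we get {c, f}; from S->a E we get {a}. So FIRST(S) = {a, c, f}.
FOLLOW(S) includes $ since S is the start symbol.
FOLLOW(A): in S->A f, A is followed by f with FIRST {f}. Thus FOLLOW(A) = {f}.
For A -> c B: FIRST(c B) = {c}, so it goes in M[A, t] for t ∈ {c}.
For A -> epsilon: FIRST(epsilon) = {epsilon}, so it goes in M[A, t] for t ∈ {}; since epsilon ∈ FIRST, also for every t ∈ FOLLOW(A) = {f}.
None of these place a production in M[A, $].

none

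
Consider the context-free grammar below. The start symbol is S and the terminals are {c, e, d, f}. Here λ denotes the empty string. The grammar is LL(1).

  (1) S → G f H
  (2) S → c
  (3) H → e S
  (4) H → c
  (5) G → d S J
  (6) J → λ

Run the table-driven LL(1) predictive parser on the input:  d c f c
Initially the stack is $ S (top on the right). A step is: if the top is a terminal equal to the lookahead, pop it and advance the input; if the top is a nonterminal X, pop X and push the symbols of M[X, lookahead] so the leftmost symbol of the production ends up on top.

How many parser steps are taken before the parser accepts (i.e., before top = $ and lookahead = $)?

step 1: stack=$ S  input=d c f c $  — expand S → G f H
step 2: stack=$ H f G  input=d c f c $  — expand G → d S J
step 3: stack=$ H f J S d  input=d c f c $  — match d
step 4: stack=$ H f J S  input=c f c $  — expand S → c
step 5: stack=$ H f J c  input=c f c $  — match c
step 6: stack=$ H f J  input=f c $  — expand J → λ
step 7: stack=$ H f  input=f c $  — match f
step 8: stack=$ H  input=c $  — expand H → c
step 9: stack=$ c  input=c $  — match c
Accept reached after 9 steps.

9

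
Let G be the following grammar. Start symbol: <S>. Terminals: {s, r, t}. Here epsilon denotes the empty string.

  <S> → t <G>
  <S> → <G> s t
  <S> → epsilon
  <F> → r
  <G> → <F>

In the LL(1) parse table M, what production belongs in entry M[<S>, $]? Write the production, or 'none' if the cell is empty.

FIRST(<F>): from <F>→r we get {r}. So FIRST(<F>) = {r}.
FIRST(<G>): from <G>→<F> we get {r}. So FIRST(<G>) = {r}.
FIRST(<S>): from <S>→t <G> we get {t}; from <S>→<G> s t we get {r}; from <S>→epsilon we get {epsilon}. So FIRST(<S>) = {epsilon, r, t}.
FOLLOW(<S>) includes $ since <S> is the start symbol.
FOLLOW(<S>): <S> appears on no right-hand side. Thus FOLLOW(<S>) = {$}.
For <S> → t <G>: FIRST(t <G>) = {t}, so it goes in M[<S>, t] for t ∈ {t}.
For <S> → <G> s t: FIRST(<G> s t) = {r}, so it goes in M[<S>, t] for t ∈ {r}.
For <S> → epsilon: FIRST(epsilon) = {epsilon}, so it goes in M[<S>, t] for t ∈ {}; since epsilon ∈ FIRST, also for every t ∈ FOLLOW(<S>) = {$}.

<S> → epsilon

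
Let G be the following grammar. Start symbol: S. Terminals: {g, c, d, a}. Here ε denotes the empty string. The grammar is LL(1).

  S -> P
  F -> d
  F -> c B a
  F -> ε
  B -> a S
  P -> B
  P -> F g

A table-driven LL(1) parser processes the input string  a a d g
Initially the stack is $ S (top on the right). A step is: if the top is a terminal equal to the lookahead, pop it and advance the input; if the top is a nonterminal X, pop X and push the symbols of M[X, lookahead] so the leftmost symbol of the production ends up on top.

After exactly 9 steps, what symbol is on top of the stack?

P

step 1: stack=$ S  input=a a d g $  — expand S -> P
step 2: stack=$ P  input=a a d g $  — expand P -> B
step 3: stack=$ B  input=a a d g $  — expand B -> a S
step 4: stack=$ S a  input=a a d g $  — match a
step 5: stack=$ S  input=a d g $  — expand S -> P
step 6: stack=$ P  input=a d g $  — expand P -> B
step 7: stack=$ B  input=a d g $  — expand B -> a S
step 8: stack=$ S a  input=a d g $  — match a
step 9: stack=$ S  input=d g $  — expand S -> P
Stack after step 9: $ P (top = P).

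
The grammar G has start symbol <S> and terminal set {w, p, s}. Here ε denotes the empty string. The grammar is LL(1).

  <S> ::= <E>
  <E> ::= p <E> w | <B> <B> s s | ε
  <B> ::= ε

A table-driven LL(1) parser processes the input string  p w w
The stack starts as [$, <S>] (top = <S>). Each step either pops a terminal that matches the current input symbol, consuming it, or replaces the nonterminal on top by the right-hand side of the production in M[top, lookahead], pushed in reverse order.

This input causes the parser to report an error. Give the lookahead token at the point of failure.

step 1: stack=$ <S>  input=p w w $  — expand <S> ::= <E>
step 2: stack=$ <E>  input=p w w $  — expand <E> ::= p <E> w
step 3: stack=$ w <E> p  input=p w w $  — match p
step 4: stack=$ w <E>  input=w w $  — expand <E> ::= ε
step 5: stack=$ w  input=w w $  — match w
step 6: stack=$  input=w $  — error: stack empty but input remains

w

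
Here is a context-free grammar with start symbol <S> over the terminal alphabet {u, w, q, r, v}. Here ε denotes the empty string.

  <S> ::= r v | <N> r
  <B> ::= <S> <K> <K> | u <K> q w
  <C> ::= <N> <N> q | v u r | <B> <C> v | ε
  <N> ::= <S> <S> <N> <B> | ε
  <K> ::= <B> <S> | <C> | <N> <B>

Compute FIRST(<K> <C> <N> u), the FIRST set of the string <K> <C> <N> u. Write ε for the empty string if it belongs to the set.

FIRST(<S>): from <S>::=r v we get {r}; from <S>::=<N> r we get {r}. So FIRST(<S>) = {r}.
FIRST(<B>): from <B>::=<S> <K> <K> we get {r}; from <B>::=u <K> q w we get {u}. So FIRST(<B>) = {r, u}.
FIRST(<N>): from <N>::=<S> <S> <N> <B> we get {r}; from <N>::=ε we get {ε}. So FIRST(<N>) = {ε, r}.
FIRST(<C>): from <C>::=<N> <N> q we get {q, r}; from <C>::=v u r we get {v}; from <C>::=<B> <C> v we get {r, u}; from <C>::=ε we get {ε}. So FIRST(<C>) = {ε, q, r, u, v}.
FIRST(<K>): from <K>::=<B> <S> we get {r, u}; from <K>::=<C> we get {ε, q, r, u, v}; from <K>::=<N> <B> we get {r, u}. So FIRST(<K>) = {ε, q, r, u, v}.
FIRST(<K> <C> <N> u): take FIRST of each symbol in turn, carrying on past any symbol whose FIRST contains ε; result {q, r, u, v}.

{q, r, u, v}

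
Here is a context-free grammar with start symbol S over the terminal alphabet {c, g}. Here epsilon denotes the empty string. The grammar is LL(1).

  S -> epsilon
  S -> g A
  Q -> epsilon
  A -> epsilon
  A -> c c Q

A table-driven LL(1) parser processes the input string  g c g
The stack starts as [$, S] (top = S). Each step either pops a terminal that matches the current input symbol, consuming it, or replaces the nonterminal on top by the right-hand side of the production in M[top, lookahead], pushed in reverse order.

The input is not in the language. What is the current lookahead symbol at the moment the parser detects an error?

g

step 1: stack=$ S  input=g c g $  — expand S -> g A
step 2: stack=$ A g  input=g c g $  — match g
step 3: stack=$ A  input=c g $  — expand A -> c c Q
step 4: stack=$ Q c c  input=c g $  — match c
step 5: stack=$ Q c  input=g $  — error: top is terminal c but lookahead is g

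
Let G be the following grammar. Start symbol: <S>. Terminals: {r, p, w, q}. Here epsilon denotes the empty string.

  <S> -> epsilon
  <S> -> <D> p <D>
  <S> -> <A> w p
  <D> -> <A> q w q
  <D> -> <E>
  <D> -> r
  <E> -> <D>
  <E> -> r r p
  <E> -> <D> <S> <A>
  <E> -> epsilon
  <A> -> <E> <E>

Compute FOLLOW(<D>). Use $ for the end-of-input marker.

{$, p, q, r, w}

FIRST(<S>): from <S>->epsilon we get {epsilon}; from <S>-><D> p <D> we get {p, q, r, w}; from <S>-><A> w p we get {p, q, r, w}. So FIRST(<S>) = {epsilon, p, q, r, w}.
FIRST(<D>): from <D>-><A> q w q we get {p, q, r, w}; from <D>-><E> we get {epsilon, p, q, r, w}; from <D>->r we get {r}. So FIRST(<D>) = {epsilon, p, q, r, w}.
FIRST(<E>): from <E>-><D> we get {epsilon, p, q, r, w}; from <E>->r r p we get {r}; from <E>-><D> <S> <A> we get {epsilon, p, q, r, w}; from <E>->epsilon we get {epsilon}. So FIRST(<E>) = {epsilon, p, q, r, w}.
FIRST(<A>): from <A>-><E> <E> we get {epsilon, p, q, r, w}. So FIRST(<A>) = {epsilon, p, q, r, w}.
FOLLOW(<S>) includes $ since <S> is the start symbol.
FOLLOW(<S>): in <E>-><D> <S> <A>, <S> is followed by <A> with FIRST {epsilon, p, q, r, w}; in <E>-><D> <S> <A>, the suffix after <S> is nullable, so FOLLOW(<S>) ⊇ FOLLOW(<E>) = {$, p, q, r, w}. Thus FOLLOW(<S>) = {$, p, q, r, w}.
FOLLOW(<D>): in <S>-><D> p <D> (occurrence 1), <D> is followed by p <D> with FIRST {p}; in <S>-><D> p <D> (occurrence 2), the suffix after <D> is empty, so FOLLOW(<D>) ⊇ FOLLOW(<S>) = {$, p, q, r, w}; in <E>-><D>, the suffix after <D> is empty, so FOLLOW(<D>) ⊇ FOLLOW(<E>) = {$, p, q, r, w}; in <E>-><D> <S> <A>, <D> is followed by <S> <A> with FIRST {epsilon, p, q, r, w}; in <E>-><D> <S> <A>, the suffix after <D> is nullable, so FOLLOW(<D>) ⊇ FOLLOW(<E>) = {$, p, q, r, w}. Thus FOLLOW(<D>) = {$, p, q, r, w}.
FOLLOW(<E>): in <D>-><E>, the suffix after <E> is empty, so FOLLOW(<E>) ⊇ FOLLOW(<D>) = {$, p, q, r, w}; in <A>-><E> <E> (occurrence 1), <E> is followed by <E> with FIRST {epsilon, p, q, r, w}; in <A>-><E> <E> (occurrence 1), the suffix after <E> is nullable, so FOLLOW(<E>) ⊇ FOLLOW(<A>) = {$, p, q, r, w}; in <A>-><E> <E> (occurrence 2), the suffix after <E> is empty, so FOLLOW(<E>) ⊇ FOLLOW(<A>) = {$, p, q, r, w}. Thus FOLLOW(<E>) = {$, p, q, r, w}.
FOLLOW(<A>): in <S>-><A> w p, <A> is followed by w p with FIRST {w}; in <D>-><A> q w q, <A> is followed by q w q with FIRST {q}; in <E>-><D> <S> <A>, the suffix after <A> is empty, so FOLLOW(<A>) ⊇ FOLLOW(<E>) = {$, p, q, r, w}. Thus FOLLOW(<A>) = {$, p, q, r, w}.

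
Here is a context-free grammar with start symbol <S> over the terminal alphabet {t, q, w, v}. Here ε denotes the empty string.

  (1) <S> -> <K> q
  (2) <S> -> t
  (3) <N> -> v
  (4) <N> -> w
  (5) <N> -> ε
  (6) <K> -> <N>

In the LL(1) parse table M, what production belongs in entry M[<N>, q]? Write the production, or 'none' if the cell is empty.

FIRST(<N>) = {ε, v, w}
FIRST(<K>) = {ε, v, w}  (via <N>)
FIRST(<S>) = {q, t, v, w}  (via <K> q)
FOLLOW(<S>) includes $ since <S> is the start symbol.
FOLLOW(<K>): in <S>-><K> q, <K> is followed by q with FIRST {q}. Thus FOLLOW(<K>) = {q}.
FOLLOW(<N>): in <K>-><N>, the suffix after <N> is empty, so FOLLOW(<N>) ⊇ FOLLOW(<K>) = {q}. Thus FOLLOW(<N>) = {q}.
For <N> -> v: FIRST(v) = {v}, so it goes in M[<N>, t] for t ∈ {v}.
For <N> -> w: FIRST(w) = {w}, so it goes in M[<N>, t] for t ∈ {w}.
For <N> -> ε: FIRST(ε) = {ε}, so it goes in M[<N>, t] for t ∈ {}; since ε ∈ FIRST, also for every t ∈ FOLLOW(<N>) = {q}.

<N> -> ε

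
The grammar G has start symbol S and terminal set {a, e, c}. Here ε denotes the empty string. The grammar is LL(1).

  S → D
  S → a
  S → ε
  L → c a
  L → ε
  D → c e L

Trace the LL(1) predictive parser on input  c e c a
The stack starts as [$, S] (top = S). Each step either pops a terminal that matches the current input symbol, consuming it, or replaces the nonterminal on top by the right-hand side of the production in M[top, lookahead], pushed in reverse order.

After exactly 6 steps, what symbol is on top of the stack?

a

     Stack    Input      Action
  1  $ S      c e c a $  expand S → D
  2  $ D      c e c a $  expand D → c e L
  3  $ L e c  c e c a $  match c
  4  $ L e    e c a $    match e
  5  $ L      c a $      expand L → c a
  6  $ a c    c a $      match c
Stack after step 6: $ a (top = a).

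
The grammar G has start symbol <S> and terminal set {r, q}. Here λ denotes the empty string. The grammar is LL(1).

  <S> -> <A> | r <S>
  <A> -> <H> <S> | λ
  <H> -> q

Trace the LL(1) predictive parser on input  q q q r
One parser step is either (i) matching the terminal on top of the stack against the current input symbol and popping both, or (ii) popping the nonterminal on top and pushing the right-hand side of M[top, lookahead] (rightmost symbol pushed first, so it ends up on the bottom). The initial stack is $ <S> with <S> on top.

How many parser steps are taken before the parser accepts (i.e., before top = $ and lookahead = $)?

16

step 1: stack=$ <S>  input=q q q r $  — expand <S> -> <A>
step 2: stack=$ <A>  input=q q q r $  — expand <A> -> <H> <S>
step 3: stack=$ <S> <H>  input=q q q r $  — expand <H> -> q
step 4: stack=$ <S> q  input=q q q r $  — match q
step 5: stack=$ <S>  input=q q r $  — expand <S> -> <A>
step 6: stack=$ <A>  input=q q r $  — expand <A> -> <H> <S>
step 7: stack=$ <S> <H>  input=q q r $  — expand <H> -> q
step 8: stack=$ <S> q  input=q q r $  — match q
step 9: stack=$ <S>  input=q r $  — expand <S> -> <A>
step 10: stack=$ <A>  input=q r $  — expand <A> -> <H> <S>
step 11: stack=$ <S> <H>  input=q r $  — expand <H> -> q
step 12: stack=$ <S> q  input=q r $  — match q
step 13: stack=$ <S>  input=r $  — expand <S> -> r <S>
step 14: stack=$ <S> r  input=r $  — match r
step 15: stack=$ <S>  input=$  — expand <S> -> <A>
step 16: stack=$ <A>  input=$  — expand <A> -> λ
Accept reached after 16 steps.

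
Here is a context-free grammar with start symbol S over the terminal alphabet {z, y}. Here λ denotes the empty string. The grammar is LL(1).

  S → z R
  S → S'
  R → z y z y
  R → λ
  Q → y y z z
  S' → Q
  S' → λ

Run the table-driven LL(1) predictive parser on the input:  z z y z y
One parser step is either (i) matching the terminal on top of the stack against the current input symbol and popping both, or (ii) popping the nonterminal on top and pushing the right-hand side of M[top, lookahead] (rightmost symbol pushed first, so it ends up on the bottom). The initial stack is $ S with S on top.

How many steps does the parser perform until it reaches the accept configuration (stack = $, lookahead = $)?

     Stack      Input        Action
  1  $ S        z z y z y $  expand S → z R
  2  $ R z      z z y z y $  match z
  3  $ R        z y z y $    expand R → z y z y
  4  $ y z y z  z y z y $    match z
  5  $ y z y    y z y $      match y
  6  $ y z      z y $        match z
  7  $ y        y $          match y
Accept reached after 7 steps.

7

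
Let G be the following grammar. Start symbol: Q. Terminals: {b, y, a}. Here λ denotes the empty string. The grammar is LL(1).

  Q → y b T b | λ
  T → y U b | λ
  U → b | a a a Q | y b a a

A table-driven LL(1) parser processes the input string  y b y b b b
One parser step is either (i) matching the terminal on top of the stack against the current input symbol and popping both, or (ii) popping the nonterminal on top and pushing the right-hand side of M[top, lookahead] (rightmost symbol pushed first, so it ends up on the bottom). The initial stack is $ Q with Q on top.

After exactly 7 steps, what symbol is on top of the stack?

     Stack      Input          Action
  1  $ Q        y b y b b b $  expand Q → y b T b
  2  $ b T b y  y b y b b b $  match y
  3  $ b T b    b y b b b $    match b
  4  $ b T      y b b b $      expand T → y U b
  5  $ b b U y  y b b b $      match y
  6  $ b b U    b b b $        expand U → b
  7  $ b b b    b b b $        match b
Stack after step 7: $ b b (top = b).

b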